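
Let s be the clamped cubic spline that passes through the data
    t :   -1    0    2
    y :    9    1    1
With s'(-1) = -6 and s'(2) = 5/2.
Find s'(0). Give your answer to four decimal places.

-6.4167

Write M_i for s''(x_i). With h_i = 1, 2 and divided differences Δ_i = -8, 0, the continuity of s' gives the tridiagonal system
  1·M_0 + 6·M_1 + 2·M_2 = 6(Δ_1 - Δ_0) = 48
Clamped end conditions give two more equations: 2h_0·M_0 + h_0·M_1 = 6(Δ_0 - s'(-1)) = -12 and h_1·M_1 + 2h_1·M_2 = 6(s'(2) - Δ_1) = 15.
Solving the tridiagonal system: M_0 = -67/6, M_1 = 31/3, M_2 = -17/12.
On [0, 2], s'(t) = b_1 + 2c_1·t + 3d_1·t² with b_1 = Δ_1 - h_1(2M_1 + M_2)/6 = -77/12, c_1 = M_1/2 = 31/6, d_1 = (M_2 - M_1)/(6h_1) = -47/48. So s'(0) = -77/12.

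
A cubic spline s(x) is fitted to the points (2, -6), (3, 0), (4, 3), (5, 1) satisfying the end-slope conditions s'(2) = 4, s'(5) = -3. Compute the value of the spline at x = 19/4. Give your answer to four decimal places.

Put M_i = s'' at the i-th knot. Here h = (1, 1, 1) and Δ = (6, 3, -2), so the interior equations h_(i-1)·M_(i-1) + 2(h_(i-1)+h_i)·M_i + h_i·M_(i+1) = 6(Δ_i − Δ_(i-1)) read
  1·M_0 + 4·M_1 + 1·M_2 = 6(Δ_1 - Δ_0) = -18
  1·M_1 + 4·M_2 + 1·M_3 = 6(Δ_2 - Δ_1) = -30
Clamped end conditions give two more equations: 2h_0·M_0 + h_0·M_1 = 6(Δ_0 - s'(2)) = 12 and h_2·M_2 + 2h_2·M_3 = 6(s'(5) - Δ_2) = -6.
Hence M_0 = 128/15, M_1 = -76/15, M_2 = -94/15, M_3 = 2/15.
On [4, 5], s(x) = 3 + 1/15·(x - 4) - 47/15·(x - 4)² + 16/15·(x - 4)³.
With (x - 4) = 3/4: s(19/4) = 139/80.

1.7375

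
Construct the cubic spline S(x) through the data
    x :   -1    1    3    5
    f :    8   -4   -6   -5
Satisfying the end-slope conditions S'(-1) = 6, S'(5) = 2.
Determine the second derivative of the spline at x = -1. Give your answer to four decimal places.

Put σ_i = S'' at the i-th knot. Here h = (2, 2, 2) and Δ = (-6, -1, 1/2), so the interior equations h_(i-1)·σ_(i-1) + 2(h_(i-1)+h_i)·σ_i + h_i·σ_(i+1) = 6(Δ_i − Δ_(i-1)) read
  2·σ_0 + 8·σ_1 + 2·σ_2 = 6(Δ_1 - Δ_0) = 30
  2·σ_1 + 8·σ_2 + 2·σ_3 = 6(Δ_2 - Δ_1) = 9
Clamped end conditions give two more equations: 2h_0·σ_0 + h_0·σ_1 = 6(Δ_0 - S'(-1)) = -72 and h_2·σ_2 + 2h_2·σ_3 = 6(S'(5) - Δ_2) = 9.
Solving the tridiagonal system: σ_0 = -691/30, σ_1 = 151/15, σ_2 = -67/30, σ_3 = 101/30.

-23.0333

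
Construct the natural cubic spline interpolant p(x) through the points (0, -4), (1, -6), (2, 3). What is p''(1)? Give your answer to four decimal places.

16.5000

Write M_i for p''(x_i). With h_i = 1, 1 and divided differences Δ_i = -2, 9, the continuity of p' gives the tridiagonal system
  1·M_0 + 4·M_1 + 1·M_2 = 6(Δ_1 - Δ_0) = 66
Natural end conditions: M_0 = M_2 = 0.
Solving the tridiagonal system: M_0 = 0, M_1 = 33/2, M_2 = 0.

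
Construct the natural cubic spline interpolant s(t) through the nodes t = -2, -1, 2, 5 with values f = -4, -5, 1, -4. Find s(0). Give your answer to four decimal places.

-3.6258

With M_i denoting the second derivative at x_i, h_i = 1, 3, 3, and Δ_i = (y_(i+1) − y_i)/h_i = -1, 2, -5/3:
  1·M_0 + 8·M_1 + 3·M_2 = 6(Δ_1 - Δ_0) = 18
  3·M_1 + 12·M_2 + 3·M_3 = 6(Δ_2 - Δ_1) = -22
Natural end conditions: M_0 = M_3 = 0.
Forward elimination and back-substitution give M_0 = 0, M_1 = 94/29, M_2 = -230/87, M_3 = 0.
On [-1, 2], s(t) = -5 + 7/87·(t + 1) + 47/29·(t + 1)² - 256/783·(t + 1)³.
With (t + 1) = 1: s(0) = -2839/783.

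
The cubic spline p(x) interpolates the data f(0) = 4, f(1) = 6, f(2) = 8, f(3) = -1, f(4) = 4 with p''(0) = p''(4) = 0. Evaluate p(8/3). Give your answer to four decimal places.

With M_i denoting the second derivative at x_i, h_i = 1, 1, 1, 1, and Δ_i = (y_(i+1) − y_i)/h_i = 2, 2, -9, 5:
  1·M_0 + 4·M_1 + 1·M_2 = 6(Δ_1 - Δ_0) = 0
  1·M_1 + 4·M_2 + 1·M_3 = 6(Δ_2 - Δ_1) = -66
  1·M_2 + 4·M_3 + 1·M_4 = 6(Δ_3 - Δ_2) = 84
Natural end conditions: M_0 = M_4 = 0.
Forward elimination and back-substitution give M_0 = 0, M_1 = 87/14, M_2 = -174/7, M_3 = 381/14, M_4 = 0.
On [2, 3], p(x) = 8 - 21/4·(x - 2) - 87/7·(x - 2)² + 243/28·(x - 2)³.
With (x - 2) = 2/3: p(8/3) = 65/42.

1.5476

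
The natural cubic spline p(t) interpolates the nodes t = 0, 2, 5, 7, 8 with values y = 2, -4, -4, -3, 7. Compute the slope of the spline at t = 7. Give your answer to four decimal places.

Write M_i for p''(x_i). With h_i = 2, 3, 2, 1 and divided differences Δ_i = -3, 0, 1/2, 10, the continuity of p' gives the tridiagonal system
  2·M_0 + 10·M_1 + 3·M_2 = 6(Δ_1 - Δ_0) = 18
  3·M_1 + 10·M_2 + 2·M_3 = 6(Δ_2 - Δ_1) = 3
  2·M_2 + 6·M_3 + 1·M_4 = 6(Δ_3 - Δ_2) = 57
Natural end conditions: M_0 = M_4 = 0.
Solving the tridiagonal system: M_0 = 0, M_1 = 648/253, M_2 = -642/253, M_3 = 5235/506, M_4 = 0.
On [7, 8], p'(t) = b_3 + 2c_3·(t - 7) + 3d_3·(t - 7)² with b_3 = Δ_3 - h_3(2M_3 + M_4)/6 = 3315/506, c_3 = M_3/2 = 5235/1012, d_3 = (M_4 - M_3)/(6h_3) = -1745/1012. So p'(7) = 3315/506.

6.5514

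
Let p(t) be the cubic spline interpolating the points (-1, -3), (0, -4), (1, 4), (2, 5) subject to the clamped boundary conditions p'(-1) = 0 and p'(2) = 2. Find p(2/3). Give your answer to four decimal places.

Let M_i = p''(x_i). Step sizes h_i = 1, 1, 1; slopes of the chords Δ_i = (y_(i+1) - y_i)/h_i = -1, 8, 1.
  1·M_0 + 4·M_1 + 1·M_2 = 6(Δ_1 - Δ_0) = 54
  1·M_1 + 4·M_2 + 1·M_3 = 6(Δ_2 - Δ_1) = -42
Clamped end conditions give two more equations: 2h_0·M_0 + h_0·M_1 = 6(Δ_0 - p'(-1)) = -6 and h_2·M_2 + 2h_2·M_3 = 6(p'(2) - Δ_2) = 6.
Solving: M_0 = -208/15, M_1 = 326/15, M_2 = -286/15, M_3 = 188/15.
On [0, 1], p(t) = -4 + 59/15·t + 163/15·t² - 34/5·t³.
With t = 2/3: p(2/3) = 194/135.

1.4370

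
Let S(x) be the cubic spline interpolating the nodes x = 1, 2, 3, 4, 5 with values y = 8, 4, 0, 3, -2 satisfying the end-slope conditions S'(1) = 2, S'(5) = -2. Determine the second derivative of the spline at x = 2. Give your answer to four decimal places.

0.7143

With σ_i denoting the second derivative at x_i, h_i = 1, 1, 1, 1, and Δ_i = (y_(i+1) − y_i)/h_i = -4, -4, 3, -5:
  1·σ_0 + 4·σ_1 + 1·σ_2 = 6(Δ_1 - Δ_0) = 0
  1·σ_1 + 4·σ_2 + 1·σ_3 = 6(Δ_2 - Δ_1) = 42
  1·σ_2 + 4·σ_3 + 1·σ_4 = 6(Δ_3 - Δ_2) = -48
Clamped end conditions give two more equations: 2h_0·σ_0 + h_0·σ_1 = 6(Δ_0 - S'(1)) = -36 and h_3·σ_3 + 2h_3·σ_4 = 6(S'(5) - Δ_3) = 18.
Forward elimination and back-substitution give σ_0 = -257/14, σ_1 = 5/7, σ_2 = 31/2, σ_3 = -145/7, σ_4 = 271/14.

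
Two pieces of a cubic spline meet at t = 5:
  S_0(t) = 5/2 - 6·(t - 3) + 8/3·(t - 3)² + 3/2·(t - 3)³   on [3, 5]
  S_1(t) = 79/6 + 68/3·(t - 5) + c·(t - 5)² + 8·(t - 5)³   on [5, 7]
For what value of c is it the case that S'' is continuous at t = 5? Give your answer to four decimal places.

11.6667

S_0''(t) = 16/3 + 9·(t - 3), so S_0''(5) = 70/3. On the right, S_1''(5) = 2c, so c = 35/3.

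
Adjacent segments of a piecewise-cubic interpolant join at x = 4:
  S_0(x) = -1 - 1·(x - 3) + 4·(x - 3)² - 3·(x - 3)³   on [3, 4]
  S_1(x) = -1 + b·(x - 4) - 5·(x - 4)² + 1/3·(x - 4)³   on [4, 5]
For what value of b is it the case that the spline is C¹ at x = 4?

S_0'(x) = -1 + 8·(x - 3) - 9·(x - 3)², so S_0'(4) = -2. On the right, S_1'(4) = b, so b = -2.

-2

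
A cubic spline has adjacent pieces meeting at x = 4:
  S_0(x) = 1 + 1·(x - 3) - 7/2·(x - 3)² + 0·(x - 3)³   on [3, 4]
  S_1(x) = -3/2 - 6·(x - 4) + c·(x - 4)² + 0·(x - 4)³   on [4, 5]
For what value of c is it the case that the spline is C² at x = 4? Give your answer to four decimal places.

-3.5000

S_0''(x) = -7 + 0·(x - 3), so S_0''(4) = -7. On the right, S_1''(4) = 2c, so c = -7/2.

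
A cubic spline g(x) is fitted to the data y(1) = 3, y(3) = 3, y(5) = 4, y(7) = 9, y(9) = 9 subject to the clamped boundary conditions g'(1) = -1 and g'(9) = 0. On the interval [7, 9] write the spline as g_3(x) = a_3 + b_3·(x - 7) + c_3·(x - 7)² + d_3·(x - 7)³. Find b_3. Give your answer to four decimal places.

Put m_i = g'' at the i-th knot. Here h = (2, 2, 2, 2) and Δ = (0, 1/2, 5/2, 0), so the interior equations h_(i-1)·m_(i-1) + 2(h_(i-1)+h_i)·m_i + h_i·m_(i+1) = 6(Δ_i − Δ_(i-1)) read
  2·m_0 + 8·m_1 + 2·m_2 = 6(Δ_1 - Δ_0) = 3
  2·m_1 + 8·m_2 + 2·m_3 = 6(Δ_2 - Δ_1) = 12
  2·m_2 + 8·m_3 + 2·m_4 = 6(Δ_3 - Δ_2) = -15
Clamped end conditions give two more equations: 2h_0·m_0 + h_0·m_1 = 6(Δ_0 - g'(1)) = 6 and h_3·m_3 + 2h_3·m_4 = 6(g'(9) - Δ_3) = 0.
Forward elimination and back-substitution give m_0 = 103/56, m_1 = -19/28, m_2 = 19/8, m_3 = -79/28, m_4 = 79/56.
On [7, 9], with g_3(x) = a_3 + b_3·(x - 7) + c_3·(x - 7)² + d_3·(x - 7)³: c_3 = m_3/2 = -79/56, d_3 = (m_4 - m_3)/(6h_3) = 79/224, b_3 = Δ_3 - h_3(2m_3 + m_4)/6 = 79/56.

1.4107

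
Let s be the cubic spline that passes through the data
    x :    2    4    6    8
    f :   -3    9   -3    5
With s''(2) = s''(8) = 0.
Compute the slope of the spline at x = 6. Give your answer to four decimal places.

Write σ_i for s''(x_i). With h_i = 2, 2, 2 and divided differences Δ_i = 6, -6, 4, the continuity of s' gives the tridiagonal system
  2·σ_0 + 8·σ_1 + 2·σ_2 = 6(Δ_1 - Δ_0) = -72
  2·σ_1 + 8·σ_2 + 2·σ_3 = 6(Δ_2 - Δ_1) = 60
Natural end conditions: σ_0 = σ_3 = 0.
Hence σ_0 = 0, σ_1 = -58/5, σ_2 = 52/5, σ_3 = 0.
On [6, 8], s'(x) = b_2 + 2c_2·(x - 6) + 3d_2·(x - 6)² with b_2 = Δ_2 - h_2(2σ_2 + σ_3)/6 = -44/15, c_2 = σ_2/2 = 26/5, d_2 = (σ_3 - σ_2)/(6h_2) = -13/15. So s'(6) = -44/15.

-2.9333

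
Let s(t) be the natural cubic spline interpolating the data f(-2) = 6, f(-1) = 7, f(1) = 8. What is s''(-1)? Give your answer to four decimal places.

Write M_i for s''(x_i). With h_i = 1, 2 and divided differences Δ_i = 1, 1/2, the continuity of s' gives the tridiagonal system
  1·M_0 + 6·M_1 + 2·M_2 = 6(Δ_1 - Δ_0) = -3
Natural end conditions: M_0 = M_2 = 0.
Solving the tridiagonal system: M_0 = 0, M_1 = -1/2, M_2 = 0.

-0.5000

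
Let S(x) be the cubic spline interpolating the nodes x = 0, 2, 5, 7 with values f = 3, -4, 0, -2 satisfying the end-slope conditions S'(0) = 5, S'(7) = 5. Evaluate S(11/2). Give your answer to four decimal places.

Put m_i = S'' at the i-th knot. Here h = (2, 3, 2) and Δ = (-7/2, 4/3, -1), so the interior equations h_(i-1)·m_(i-1) + 2(h_(i-1)+h_i)·m_i + h_i·m_(i+1) = 6(Δ_i − Δ_(i-1)) read
  2·m_0 + 10·m_1 + 3·m_2 = 6(Δ_1 - Δ_0) = 29
  3·m_1 + 10·m_2 + 2·m_3 = 6(Δ_2 - Δ_1) = -14
Clamped end conditions give two more equations: 2h_0·m_0 + h_0·m_1 = 6(Δ_0 - S'(0)) = -51 and h_2·m_2 + 2h_2·m_3 = 6(S'(7) - Δ_2) = 36.
Forward elimination and back-substitution give m_0 = -1615/96, m_1 = 391/48, m_2 = -301/48, m_3 = 1165/96.
On [5, 7], S(x) = 0 - 83/96·(x - 5) - 301/96·(x - 5)² + 589/384·(x - 5)³.
With (x - 5) = 1/2: S(11/2) = -1049/1024.

-1.0244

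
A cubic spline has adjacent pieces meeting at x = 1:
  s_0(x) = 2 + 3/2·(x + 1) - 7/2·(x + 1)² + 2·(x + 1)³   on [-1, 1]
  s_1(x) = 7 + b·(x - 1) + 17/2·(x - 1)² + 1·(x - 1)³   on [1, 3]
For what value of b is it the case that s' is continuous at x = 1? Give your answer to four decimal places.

s_0'(x) = 3/2 - 7·(x + 1) + 6·(x + 1)², so s_0'(1) = 23/2. On the right, s_1'(1) = b, so b = 23/2.

11.5000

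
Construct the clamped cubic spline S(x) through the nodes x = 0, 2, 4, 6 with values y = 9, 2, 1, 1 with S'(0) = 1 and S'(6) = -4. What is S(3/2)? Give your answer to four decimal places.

4.2094

Put M_i = S'' at the i-th knot. Here h = (2, 2, 2) and Δ = (-7/2, -1/2, 0), so the interior equations h_(i-1)·M_(i-1) + 2(h_(i-1)+h_i)·M_i + h_i·M_(i+1) = 6(Δ_i − Δ_(i-1)) read
  2·M_0 + 8·M_1 + 2·M_2 = 6(Δ_1 - Δ_0) = 18
  2·M_1 + 8·M_2 + 2·M_3 = 6(Δ_2 - Δ_1) = 3
Clamped end conditions give two more equations: 2h_0·M_0 + h_0·M_1 = 6(Δ_0 - S'(0)) = -27 and h_2·M_2 + 2h_2·M_3 = 6(S'(6) - Δ_2) = -24.
Hence M_0 = -133/15, M_1 = 127/30, M_2 = 14/15, M_3 = -97/15.
On [0, 2], S(x) = 9 + 1·x - 133/30·x² + 131/120·x³.
With x = 3/2: S(3/2) = 1347/320.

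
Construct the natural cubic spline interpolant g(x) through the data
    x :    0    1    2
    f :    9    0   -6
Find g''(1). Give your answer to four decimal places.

Let m_i = g''(x_i). Step sizes h_i = 1, 1; slopes of the chords Δ_i = (y_(i+1) - y_i)/h_i = -9, -6.
  1·m_0 + 4·m_1 + 1·m_2 = 6(Δ_1 - Δ_0) = 18
Natural end conditions: m_0 = m_2 = 0.
Hence m_0 = 0, m_1 = 9/2, m_2 = 0.

4.5000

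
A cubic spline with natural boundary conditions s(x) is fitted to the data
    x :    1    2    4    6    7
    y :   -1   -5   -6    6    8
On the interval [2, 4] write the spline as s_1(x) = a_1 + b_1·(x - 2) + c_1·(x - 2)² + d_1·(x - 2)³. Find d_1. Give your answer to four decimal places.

0.3750

Write M_i for s''(x_i). With h_i = 1, 2, 2, 1 and divided differences Δ_i = -4, -1/2, 6, 2, the continuity of s' gives the tridiagonal system
  1·M_0 + 6·M_1 + 2·M_2 = 6(Δ_1 - Δ_0) = 21
  2·M_1 + 8·M_2 + 2·M_3 = 6(Δ_2 - Δ_1) = 39
  2·M_2 + 6·M_3 + 1·M_4 = 6(Δ_3 - Δ_2) = -24
Natural end conditions: M_0 = M_4 = 0.
Solving the tridiagonal system: M_0 = 0, M_1 = 3/2, M_2 = 6, M_3 = -6, M_4 = 0.
On [2, 4], with s_1(x) = a_1 + b_1·(x - 2) + c_1·(x - 2)² + d_1·(x - 2)³: c_1 = M_1/2 = 3/4, d_1 = (M_2 - M_1)/(6h_1) = 3/8, b_1 = Δ_1 - h_1(2M_1 + M_2)/6 = -7/2.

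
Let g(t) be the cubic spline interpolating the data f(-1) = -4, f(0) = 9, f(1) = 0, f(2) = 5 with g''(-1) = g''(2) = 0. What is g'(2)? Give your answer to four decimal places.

Put M_i = g'' at the i-th knot. Here h = (1, 1, 1) and Δ = (13, -9, 5), so the interior equations h_(i-1)·M_(i-1) + 2(h_(i-1)+h_i)·M_i + h_i·M_(i+1) = 6(Δ_i − Δ_(i-1)) read
  1·M_0 + 4·M_1 + 1·M_2 = 6(Δ_1 - Δ_0) = -132
  1·M_1 + 4·M_2 + 1·M_3 = 6(Δ_2 - Δ_1) = 84
Natural end conditions: M_0 = M_3 = 0.
Solving: M_0 = 0, M_1 = -204/5, M_2 = 156/5, M_3 = 0.
On [1, 2], g'(t) = b_2 + 2c_2·(t - 1) + 3d_2·(t - 1)² with b_2 = Δ_2 - h_2(2M_2 + M_3)/6 = -27/5, c_2 = M_2/2 = 78/5, d_2 = (M_3 - M_2)/(6h_2) = -26/5. So g'(2) = 51/5.

10.2000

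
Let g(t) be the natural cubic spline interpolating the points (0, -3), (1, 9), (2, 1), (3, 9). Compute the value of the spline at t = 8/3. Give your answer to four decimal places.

Put M_i = g'' at the i-th knot. Here h = (1, 1, 1) and Δ = (12, -8, 8), so the interior equations h_(i-1)·M_(i-1) + 2(h_(i-1)+h_i)·M_i + h_i·M_(i+1) = 6(Δ_i − Δ_(i-1)) read
  1·M_0 + 4·M_1 + 1·M_2 = 6(Δ_1 - Δ_0) = -120
  1·M_1 + 4·M_2 + 1·M_3 = 6(Δ_2 - Δ_1) = 96
Natural end conditions: M_0 = M_3 = 0.
Forward elimination and back-substitution give M_0 = 0, M_1 = -192/5, M_2 = 168/5, M_3 = 0.
On [2, 3], g(t) = 1 - 16/5·(t - 2) + 84/5·(t - 2)² - 28/5·(t - 2)³.
With (t - 2) = 2/3: g(8/3) = 631/135.

4.6741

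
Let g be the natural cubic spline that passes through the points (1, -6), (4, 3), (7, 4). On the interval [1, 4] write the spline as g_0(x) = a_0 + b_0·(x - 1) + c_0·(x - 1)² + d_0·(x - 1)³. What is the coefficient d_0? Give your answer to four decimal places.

With M_i denoting the second derivative at x_i, h_i = 3, 3, and Δ_i = (y_(i+1) − y_i)/h_i = 3, 1/3:
  3·M_0 + 12·M_1 + 3·M_2 = 6(Δ_1 - Δ_0) = -16
Natural end conditions: M_0 = M_2 = 0.
Solving: M_0 = 0, M_1 = -4/3, M_2 = 0.
On [1, 4], with g_0(x) = a_0 + b_0·(x - 1) + c_0·(x - 1)² + d_0·(x - 1)³: c_0 = M_0/2 = 0, d_0 = (M_1 - M_0)/(6h_0) = -2/27, b_0 = Δ_0 - h_0(2M_0 + M_1)/6 = 11/3.

-0.0741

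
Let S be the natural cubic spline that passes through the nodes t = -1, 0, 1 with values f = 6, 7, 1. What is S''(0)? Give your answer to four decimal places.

-10.5000

Write M_i for S''(x_i). With h_i = 1, 1 and divided differences Δ_i = 1, -6, the continuity of S' gives the tridiagonal system
  1·M_0 + 4·M_1 + 1·M_2 = 6(Δ_1 - Δ_0) = -42
Natural end conditions: M_0 = M_2 = 0.
Hence M_0 = 0, M_1 = -21/2, M_2 = 0.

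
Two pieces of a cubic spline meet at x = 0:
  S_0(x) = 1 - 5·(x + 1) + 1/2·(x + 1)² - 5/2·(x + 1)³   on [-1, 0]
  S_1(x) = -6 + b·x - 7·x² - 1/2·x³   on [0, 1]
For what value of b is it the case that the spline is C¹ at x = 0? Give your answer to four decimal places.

-11.5000

S_0'(x) = -5 + 1·(x + 1) - 15/2·(x + 1)², so S_0'(0) = -23/2. On the right, S_1'(0) = b, so b = -23/2.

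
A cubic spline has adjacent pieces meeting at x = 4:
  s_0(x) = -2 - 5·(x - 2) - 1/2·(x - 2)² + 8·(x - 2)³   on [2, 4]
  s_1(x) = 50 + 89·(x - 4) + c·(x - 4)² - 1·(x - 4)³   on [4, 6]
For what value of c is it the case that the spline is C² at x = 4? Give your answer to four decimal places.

47.5000

s_0''(x) = -1 + 48·(x - 2), so s_0''(4) = 95. On the right, s_1''(4) = 2c, so c = 95/2.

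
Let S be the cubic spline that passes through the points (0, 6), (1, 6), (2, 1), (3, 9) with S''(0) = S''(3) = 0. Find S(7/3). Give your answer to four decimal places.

2.2593

Let m_i = S''(x_i). Step sizes h_i = 1, 1, 1; slopes of the chords Δ_i = (y_(i+1) - y_i)/h_i = 0, -5, 8.
  1·m_0 + 4·m_1 + 1·m_2 = 6(Δ_1 - Δ_0) = -30
  1·m_1 + 4·m_2 + 1·m_3 = 6(Δ_2 - Δ_1) = 78
Natural end conditions: m_0 = m_3 = 0.
Hence m_0 = 0, m_1 = -66/5, m_2 = 114/5, m_3 = 0.
On [2, 3], S(t) = 1 + 2/5·(t - 2) + 57/5·(t - 2)² - 19/5·(t - 2)³.
With (t - 2) = 1/3: S(7/3) = 61/27.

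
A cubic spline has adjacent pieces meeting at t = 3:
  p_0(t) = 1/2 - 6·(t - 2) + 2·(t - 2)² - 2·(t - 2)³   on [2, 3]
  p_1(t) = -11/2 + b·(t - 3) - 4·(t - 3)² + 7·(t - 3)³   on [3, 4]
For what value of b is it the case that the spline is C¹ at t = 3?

-8

p_0'(t) = -6 + 4·(t - 2) - 6·(t - 2)², so p_0'(3) = -8. On the right, p_1'(3) = b, so b = -8.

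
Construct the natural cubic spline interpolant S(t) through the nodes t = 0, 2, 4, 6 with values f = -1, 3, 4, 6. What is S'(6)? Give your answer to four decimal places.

Write M_i for S''(x_i). With h_i = 2, 2, 2 and divided differences Δ_i = 2, 1/2, 1, the continuity of S' gives the tridiagonal system
  2·M_0 + 8·M_1 + 2·M_2 = 6(Δ_1 - Δ_0) = -9
  2·M_1 + 8·M_2 + 2·M_3 = 6(Δ_2 - Δ_1) = 3
Natural end conditions: M_0 = M_3 = 0.
Forward elimination and back-substitution give M_0 = 0, M_1 = -13/10, M_2 = 7/10, M_3 = 0.
On [4, 6], S'(t) = b_2 + 2c_2·(t - 4) + 3d_2·(t - 4)² with b_2 = Δ_2 - h_2(2M_2 + M_3)/6 = 8/15, c_2 = M_2/2 = 7/20, d_2 = (M_3 - M_2)/(6h_2) = -7/120. So S'(6) = 37/30.

1.2333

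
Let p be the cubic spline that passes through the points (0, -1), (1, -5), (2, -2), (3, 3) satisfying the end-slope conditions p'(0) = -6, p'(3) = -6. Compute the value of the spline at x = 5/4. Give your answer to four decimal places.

-5.0656

Let σ_i = p''(x_i). Step sizes h_i = 1, 1, 1; slopes of the chords Δ_i = (y_(i+1) - y_i)/h_i = -4, 3, 5.
  1·σ_0 + 4·σ_1 + 1·σ_2 = 6(Δ_1 - Δ_0) = 42
  1·σ_1 + 4·σ_2 + 1·σ_3 = 6(Δ_2 - Δ_1) = 12
Clamped end conditions give two more equations: 2h_0·σ_0 + h_0·σ_1 = 6(Δ_0 - p'(0)) = 12 and h_2·σ_2 + 2h_2·σ_3 = 6(p'(3) - Δ_2) = -66.
Forward elimination and back-substitution give σ_0 = 12/5, σ_1 = 36/5, σ_2 = 54/5, σ_3 = -192/5.
On [1, 2], p(x) = -5 - 6/5·(x - 1) + 18/5·(x - 1)² + 3/5·(x - 1)³.
With (x - 1) = 1/4: p(5/4) = -1621/320.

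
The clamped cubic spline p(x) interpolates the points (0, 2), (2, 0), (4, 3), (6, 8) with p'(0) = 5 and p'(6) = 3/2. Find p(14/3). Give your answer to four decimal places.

4.9728

Let m_i = p''(x_i). Step sizes h_i = 2, 2, 2; slopes of the chords Δ_i = (y_(i+1) - y_i)/h_i = -1, 3/2, 5/2.
  2·m_0 + 8·m_1 + 2·m_2 = 6(Δ_1 - Δ_0) = 15
  2·m_1 + 8·m_2 + 2·m_3 = 6(Δ_2 - Δ_1) = 6
Clamped end conditions give two more equations: 2h_0·m_0 + h_0·m_1 = 6(Δ_0 - p'(0)) = -36 and h_2·m_2 + 2h_2·m_3 = 6(p'(6) - Δ_2) = -6.
Hence m_0 = -341/30, m_1 = 71/15, m_2 = -1/15, m_3 = -22/15.
On [4, 6], p(x) = 3 + 91/30·(x - 4) - 1/30·(x - 4)² - 7/60·(x - 4)³.
With (x - 4) = 2/3: p(14/3) = 2014/405.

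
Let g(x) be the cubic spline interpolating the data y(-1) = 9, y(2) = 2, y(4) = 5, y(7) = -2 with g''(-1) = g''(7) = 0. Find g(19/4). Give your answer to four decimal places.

4.6650

Put σ_i = g'' at the i-th knot. Here h = (3, 2, 3) and Δ = (-7/3, 3/2, -7/3), so the interior equations h_(i-1)·σ_(i-1) + 2(h_(i-1)+h_i)·σ_i + h_i·σ_(i+1) = 6(Δ_i − Δ_(i-1)) read
  3·σ_0 + 10·σ_1 + 2·σ_2 = 6(Δ_1 - Δ_0) = 23
  2·σ_1 + 10·σ_2 + 3·σ_3 = 6(Δ_2 - Δ_1) = -23
Natural end conditions: σ_0 = σ_3 = 0.
Solving the tridiagonal system: σ_0 = 0, σ_1 = 23/8, σ_2 = -23/8, σ_3 = 0.
On [4, 7], g(x) = 5 + 13/24·(x - 4) - 23/16·(x - 4)² + 23/144·(x - 4)³.
With (x - 4) = 3/4: g(19/4) = 4777/1024.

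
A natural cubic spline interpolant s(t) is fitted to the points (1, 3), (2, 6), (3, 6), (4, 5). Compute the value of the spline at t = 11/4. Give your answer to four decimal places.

6.1938

Let σ_i = s''(x_i). Step sizes h_i = 1, 1, 1; slopes of the chords Δ_i = (y_(i+1) - y_i)/h_i = 3, 0, -1.
  1·σ_0 + 4·σ_1 + 1·σ_2 = 6(Δ_1 - Δ_0) = -18
  1·σ_1 + 4·σ_2 + 1·σ_3 = 6(Δ_2 - Δ_1) = -6
Natural end conditions: σ_0 = σ_3 = 0.
Solving: σ_0 = 0, σ_1 = -22/5, σ_2 = -2/5, σ_3 = 0.
On [2, 3], s(t) = 6 + 23/15·(t - 2) - 11/5·(t - 2)² + 2/3·(t - 2)³.
With (t - 2) = 3/4: s(11/4) = 991/160.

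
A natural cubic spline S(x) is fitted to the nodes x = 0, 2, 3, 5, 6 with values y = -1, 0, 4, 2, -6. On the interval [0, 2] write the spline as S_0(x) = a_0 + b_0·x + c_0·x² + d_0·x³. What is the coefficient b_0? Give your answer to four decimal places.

Put m_i = S'' at the i-th knot. Here h = (2, 1, 2, 1) and Δ = (1/2, 4, -1, -8), so the interior equations h_(i-1)·m_(i-1) + 2(h_(i-1)+h_i)·m_i + h_i·m_(i+1) = 6(Δ_i − Δ_(i-1)) read
  2·m_0 + 6·m_1 + 1·m_2 = 6(Δ_1 - Δ_0) = 21
  1·m_1 + 6·m_2 + 2·m_3 = 6(Δ_2 - Δ_1) = -30
  2·m_2 + 6·m_3 + 1·m_4 = 6(Δ_3 - Δ_2) = -42
Natural end conditions: m_0 = m_4 = 0.
Hence m_0 = 0, m_1 = 128/31, m_2 = -117/31, m_3 = -178/31, m_4 = 0.
On [0, 2], with S_0(x) = a_0 + b_0·x + c_0·x² + d_0·x³: c_0 = m_0/2 = 0, d_0 = (m_1 - m_0)/(6h_0) = 32/93, b_0 = Δ_0 - h_0(2m_0 + m_1)/6 = -163/186.

-0.8763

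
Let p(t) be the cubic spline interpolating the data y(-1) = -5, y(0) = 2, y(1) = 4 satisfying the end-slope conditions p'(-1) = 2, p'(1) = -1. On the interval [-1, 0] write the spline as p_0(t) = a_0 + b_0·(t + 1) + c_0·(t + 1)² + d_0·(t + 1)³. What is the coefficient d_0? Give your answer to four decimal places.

With M_i denoting the second derivative at x_i, h_i = 1, 1, and Δ_i = (y_(i+1) − y_i)/h_i = 7, 2:
  1·M_0 + 4·M_1 + 1·M_2 = 6(Δ_1 - Δ_0) = -30
Clamped end conditions give two more equations: 2h_0·M_0 + h_0·M_1 = 6(Δ_0 - p'(-1)) = 30 and h_1·M_1 + 2h_1·M_2 = 6(p'(1) - Δ_1) = -18.
Hence M_0 = 21, M_1 = -12, M_2 = -3.
On [-1, 0], with p_0(t) = a_0 + b_0·(t + 1) + c_0·(t + 1)² + d_0·(t + 1)³: c_0 = M_0/2 = 21/2, d_0 = (M_1 - M_0)/(6h_0) = -11/2, b_0 = Δ_0 - h_0(2M_0 + M_1)/6 = 2.

-5.5000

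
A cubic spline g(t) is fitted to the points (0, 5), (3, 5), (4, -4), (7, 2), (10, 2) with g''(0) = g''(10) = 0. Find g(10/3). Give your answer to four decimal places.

Put σ_i = g'' at the i-th knot. Here h = (3, 1, 3, 3) and Δ = (0, -9, 2, 0), so the interior equations h_(i-1)·σ_(i-1) + 2(h_(i-1)+h_i)·σ_i + h_i·σ_(i+1) = 6(Δ_i − Δ_(i-1)) read
  3·σ_0 + 8·σ_1 + 1·σ_2 = 6(Δ_1 - Δ_0) = -54
  1·σ_1 + 8·σ_2 + 3·σ_3 = 6(Δ_2 - Δ_1) = 66
  3·σ_2 + 12·σ_3 + 3·σ_4 = 6(Δ_3 - Δ_2) = -12
Natural end conditions: σ_0 = σ_4 = 0.
Hence σ_0 = 0, σ_1 = -307/38, σ_2 = 202/19, σ_3 = -139/38, σ_4 = 0.
On [3, 4], g(t) = 5 - 307/38·(t - 3) - 307/76·(t - 3)² + 237/76·(t - 3)³.
With (t - 3) = 1/3: g(10/3) = 75/38.

1.9737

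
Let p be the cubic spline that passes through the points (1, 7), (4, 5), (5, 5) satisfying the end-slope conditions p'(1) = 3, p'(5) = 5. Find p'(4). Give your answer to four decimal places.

Write m_i for p''(x_i). With h_i = 3, 1 and divided differences Δ_i = -2/3, 0, the continuity of p' gives the tridiagonal system
  3·m_0 + 8·m_1 + 1·m_2 = 6(Δ_1 - Δ_0) = 4
Clamped end conditions give two more equations: 2h_0·m_0 + h_0·m_1 = 6(Δ_0 - p'(1)) = -22 and h_1·m_1 + 2h_1·m_2 = 6(p'(5) - Δ_1) = 30.
Forward elimination and back-substitution give m_0 = -11/3, m_1 = 0, m_2 = 15.
On [4, 5], p'(t) = b_1 + 2c_1·(t - 4) + 3d_1·(t - 4)² with b_1 = Δ_1 - h_1(2m_1 + m_2)/6 = -5/2, c_1 = m_1/2 = 0, d_1 = (m_2 - m_1)/(6h_1) = 5/2. So p'(4) = -5/2.

-2.5000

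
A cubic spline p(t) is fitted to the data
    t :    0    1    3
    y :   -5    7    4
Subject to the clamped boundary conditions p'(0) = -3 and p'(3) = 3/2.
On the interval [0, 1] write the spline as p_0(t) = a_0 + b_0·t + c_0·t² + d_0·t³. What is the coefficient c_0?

Let M_i = p''(x_i). Step sizes h_i = 1, 2; slopes of the chords Δ_i = (y_(i+1) - y_i)/h_i = 12, -3/2.
  1·M_0 + 6·M_1 + 2·M_2 = 6(Δ_1 - Δ_0) = -81
Clamped end conditions give two more equations: 2h_0·M_0 + h_0·M_1 = 6(Δ_0 - p'(0)) = 90 and h_1·M_1 + 2h_1·M_2 = 6(p'(3) - Δ_1) = 18.
Solving: M_0 = 60, M_1 = -30, M_2 = 39/2.
On [0, 1], with p_0(t) = a_0 + b_0·t + c_0·t² + d_0·t³: c_0 = M_0/2 = 30, d_0 = (M_1 - M_0)/(6h_0) = -15, b_0 = Δ_0 - h_0(2M_0 + M_1)/6 = -3.

30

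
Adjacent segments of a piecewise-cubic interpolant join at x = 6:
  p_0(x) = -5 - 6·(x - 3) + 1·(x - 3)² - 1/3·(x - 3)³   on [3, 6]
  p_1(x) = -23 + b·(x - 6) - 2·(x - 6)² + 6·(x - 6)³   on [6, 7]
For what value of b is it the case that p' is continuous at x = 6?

p_0'(x) = -6 + 2·(x - 3) - 1·(x - 3)², so p_0'(6) = -9. On the right, p_1'(6) = b, so b = -9.

-9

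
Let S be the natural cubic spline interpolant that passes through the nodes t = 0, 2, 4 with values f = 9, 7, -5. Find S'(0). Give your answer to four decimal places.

0.2500

With m_i denoting the second derivative at x_i, h_i = 2, 2, and Δ_i = (y_(i+1) − y_i)/h_i = -1, -6:
  2·m_0 + 8·m_1 + 2·m_2 = 6(Δ_1 - Δ_0) = -30
Natural end conditions: m_0 = m_2 = 0.
Solving the tridiagonal system: m_0 = 0, m_1 = -15/4, m_2 = 0.
On [0, 2], S'(t) = b_0 + 2c_0·t + 3d_0·t² with b_0 = Δ_0 - h_0(2m_0 + m_1)/6 = 1/4, c_0 = m_0/2 = 0, d_0 = (m_1 - m_0)/(6h_0) = -5/16. So S'(0) = 1/4.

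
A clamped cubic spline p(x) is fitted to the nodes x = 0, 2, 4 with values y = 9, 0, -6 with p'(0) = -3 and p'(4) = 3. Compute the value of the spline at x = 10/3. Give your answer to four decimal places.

-6.1667

Let m_i = p''(x_i). Step sizes h_i = 2, 2; slopes of the chords Δ_i = (y_(i+1) - y_i)/h_i = -9/2, -3.
  2·m_0 + 8·m_1 + 2·m_2 = 6(Δ_1 - Δ_0) = 9
Clamped end conditions give two more equations: 2h_0·m_0 + h_0·m_1 = 6(Δ_0 - p'(0)) = -9 and h_1·m_1 + 2h_1·m_2 = 6(p'(4) - Δ_1) = 36.
Forward elimination and back-substitution give m_0 = -15/8, m_1 = -3/4, m_2 = 75/8.
On [2, 4], p(x) = 0 - 45/8·(x - 2) - 3/8·(x - 2)² + 27/32·(x - 2)³.
With (x - 2) = 4/3: p(10/3) = -37/6.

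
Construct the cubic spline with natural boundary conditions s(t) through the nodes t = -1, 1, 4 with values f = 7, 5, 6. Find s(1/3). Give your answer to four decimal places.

5.4691

Write M_i for s''(x_i). With h_i = 2, 3 and divided differences Δ_i = -1, 1/3, the continuity of s' gives the tridiagonal system
  2·M_0 + 10·M_1 + 3·M_2 = 6(Δ_1 - Δ_0) = 8
Natural end conditions: M_0 = M_2 = 0.
Solving: M_0 = 0, M_1 = 4/5, M_2 = 0.
On [-1, 1], s(t) = 7 - 19/15·(t + 1) + 0·(t + 1)² + 1/15·(t + 1)³.
With (t + 1) = 4/3: s(1/3) = 443/81.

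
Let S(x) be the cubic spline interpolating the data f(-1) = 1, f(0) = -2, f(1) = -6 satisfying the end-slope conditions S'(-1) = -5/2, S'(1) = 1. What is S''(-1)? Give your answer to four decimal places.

1.7500

Write m_i for S''(x_i). With h_i = 1, 1 and divided differences Δ_i = -3, -4, the continuity of S' gives the tridiagonal system
  1·m_0 + 4·m_1 + 1·m_2 = 6(Δ_1 - Δ_0) = -6
Clamped end conditions give two more equations: 2h_0·m_0 + h_0·m_1 = 6(Δ_0 - S'(-1)) = -3 and h_1·m_1 + 2h_1·m_2 = 6(S'(1) - Δ_1) = 30.
Solving the tridiagonal system: m_0 = 7/4, m_1 = -13/2, m_2 = 73/4.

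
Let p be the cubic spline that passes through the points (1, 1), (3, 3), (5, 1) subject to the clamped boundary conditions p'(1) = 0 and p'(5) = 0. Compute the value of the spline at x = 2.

Write M_i for p''(x_i). With h_i = 2, 2 and divided differences Δ_i = 1, -1, the continuity of p' gives the tridiagonal system
  2·M_0 + 8·M_1 + 2·M_2 = 6(Δ_1 - Δ_0) = -12
Clamped end conditions give two more equations: 2h_0·M_0 + h_0·M_1 = 6(Δ_0 - p'(1)) = 6 and h_1·M_1 + 2h_1·M_2 = 6(p'(5) - Δ_1) = 6.
Forward elimination and back-substitution give M_0 = 3, M_1 = -3, M_2 = 3.
On [1, 3], p(x) = 1 + 0·(x - 1) + 3/2·(x - 1)² - 1/2·(x - 1)³.
With (x - 1) = 1: p(2) = 2.

2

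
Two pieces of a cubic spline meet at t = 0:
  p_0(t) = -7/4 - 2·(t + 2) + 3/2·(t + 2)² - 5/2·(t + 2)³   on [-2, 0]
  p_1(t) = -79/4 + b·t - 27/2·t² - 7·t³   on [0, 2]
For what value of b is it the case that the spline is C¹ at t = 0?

p_0'(t) = -2 + 3·(t + 2) - 15/2·(t + 2)², so p_0'(0) = -26. On the right, p_1'(0) = b, so b = -26.

-26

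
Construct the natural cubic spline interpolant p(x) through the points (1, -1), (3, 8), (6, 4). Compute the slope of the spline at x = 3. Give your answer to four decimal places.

Write σ_i for p''(x_i). With h_i = 2, 3 and divided differences Δ_i = 9/2, -4/3, the continuity of p' gives the tridiagonal system
  2·σ_0 + 10·σ_1 + 3·σ_2 = 6(Δ_1 - Δ_0) = -35
Natural end conditions: σ_0 = σ_2 = 0.
Solving the tridiagonal system: σ_0 = 0, σ_1 = -7/2, σ_2 = 0.
On [3, 6], p'(x) = b_1 + 2c_1·(x - 3) + 3d_1·(x - 3)² with b_1 = Δ_1 - h_1(2σ_1 + σ_2)/6 = 13/6, c_1 = σ_1/2 = -7/4, d_1 = (σ_2 - σ_1)/(6h_1) = 7/36. So p'(3) = 13/6.

2.1667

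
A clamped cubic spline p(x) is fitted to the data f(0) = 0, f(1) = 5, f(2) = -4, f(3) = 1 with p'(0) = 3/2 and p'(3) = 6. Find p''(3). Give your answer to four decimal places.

-13.8000

Put σ_i = p'' at the i-th knot. Here h = (1, 1, 1) and Δ = (5, -9, 5), so the interior equations h_(i-1)·σ_(i-1) + 2(h_(i-1)+h_i)·σ_i + h_i·σ_(i+1) = 6(Δ_i − Δ_(i-1)) read
  1·σ_0 + 4·σ_1 + 1·σ_2 = 6(Δ_1 - Δ_0) = -84
  1·σ_1 + 4·σ_2 + 1·σ_3 = 6(Δ_2 - Δ_1) = 84
Clamped end conditions give two more equations: 2h_0·σ_0 + h_0·σ_1 = 6(Δ_0 - p'(0)) = 21 and h_2·σ_2 + 2h_2·σ_3 = 6(p'(3) - Δ_2) = 6.
Forward elimination and back-substitution give σ_0 = 144/5, σ_1 = -183/5, σ_2 = 168/5, σ_3 = -69/5.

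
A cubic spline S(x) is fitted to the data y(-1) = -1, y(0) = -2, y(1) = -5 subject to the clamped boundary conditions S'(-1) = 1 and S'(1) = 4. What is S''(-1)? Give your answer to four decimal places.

Put m_i = S'' at the i-th knot. Here h = (1, 1) and Δ = (-1, -3), so the interior equations h_(i-1)·m_(i-1) + 2(h_(i-1)+h_i)·m_i + h_i·m_(i+1) = 6(Δ_i − Δ_(i-1)) read
  1·m_0 + 4·m_1 + 1·m_2 = 6(Δ_1 - Δ_0) = -12
Clamped end conditions give two more equations: 2h_0·m_0 + h_0·m_1 = 6(Δ_0 - S'(-1)) = -12 and h_1·m_1 + 2h_1·m_2 = 6(S'(1) - Δ_1) = 42.
Solving the tridiagonal system: m_0 = -3/2, m_1 = -9, m_2 = 51/2.

-1.5000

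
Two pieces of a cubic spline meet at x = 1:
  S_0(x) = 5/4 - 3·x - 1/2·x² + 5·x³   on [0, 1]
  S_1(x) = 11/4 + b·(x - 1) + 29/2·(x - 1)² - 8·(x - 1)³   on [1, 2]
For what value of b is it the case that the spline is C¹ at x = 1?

S_0'(x) = -3 - 1·x + 15·x², so S_0'(1) = 11. On the right, S_1'(1) = b, so b = 11.

11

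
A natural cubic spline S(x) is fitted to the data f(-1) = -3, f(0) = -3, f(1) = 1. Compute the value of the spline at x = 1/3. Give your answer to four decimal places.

With M_i denoting the second derivative at x_i, h_i = 1, 1, and Δ_i = (y_(i+1) − y_i)/h_i = 0, 4:
  1·M_0 + 4·M_1 + 1·M_2 = 6(Δ_1 - Δ_0) = 24
Natural end conditions: M_0 = M_2 = 0.
Solving the tridiagonal system: M_0 = 0, M_1 = 6, M_2 = 0.
On [0, 1], S(x) = -3 + 2·x + 3·x² - 1·x³.
With x = 1/3: S(1/3) = -55/27.

-2.0370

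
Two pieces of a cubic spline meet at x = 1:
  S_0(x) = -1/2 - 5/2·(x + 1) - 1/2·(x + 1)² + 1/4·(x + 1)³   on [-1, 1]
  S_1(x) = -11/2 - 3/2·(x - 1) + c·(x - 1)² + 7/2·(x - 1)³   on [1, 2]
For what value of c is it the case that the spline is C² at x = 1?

S_0''(x) = -1 + 3/2·(x + 1), so S_0''(1) = 2. On the right, S_1''(1) = 2c, so c = 1.

1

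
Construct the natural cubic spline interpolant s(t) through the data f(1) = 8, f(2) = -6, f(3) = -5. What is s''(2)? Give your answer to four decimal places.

22.5000

With m_i denoting the second derivative at x_i, h_i = 1, 1, and Δ_i = (y_(i+1) − y_i)/h_i = -14, 1:
  1·m_0 + 4·m_1 + 1·m_2 = 6(Δ_1 - Δ_0) = 90
Natural end conditions: m_0 = m_2 = 0.
Hence m_0 = 0, m_1 = 45/2, m_2 = 0.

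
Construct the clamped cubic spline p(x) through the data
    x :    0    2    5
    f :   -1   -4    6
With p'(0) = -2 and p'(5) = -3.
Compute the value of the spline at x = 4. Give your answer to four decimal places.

Let M_i = p''(x_i). Step sizes h_i = 2, 3; slopes of the chords Δ_i = (y_(i+1) - y_i)/h_i = -3/2, 10/3.
  2·M_0 + 10·M_1 + 3·M_2 = 6(Δ_1 - Δ_0) = 29
Clamped end conditions give two more equations: 2h_0·M_0 + h_0·M_1 = 6(Δ_0 - p'(0)) = 3 and h_1·M_1 + 2h_1·M_2 = 6(p'(5) - Δ_1) = -38.
Solving the tridiagonal system: M_0 = -47/20, M_1 = 31/5, M_2 = -283/30.
On [2, 5], p(x) = -4 + 37/20·(x - 2) + 31/10·(x - 2)² - 469/540·(x - 2)³.
With (x - 2) = 2: p(4) = 1391/270.

5.1519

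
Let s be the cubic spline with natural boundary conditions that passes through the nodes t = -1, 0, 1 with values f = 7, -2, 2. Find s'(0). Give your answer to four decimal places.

With M_i denoting the second derivative at x_i, h_i = 1, 1, and Δ_i = (y_(i+1) − y_i)/h_i = -9, 4:
  1·M_0 + 4·M_1 + 1·M_2 = 6(Δ_1 - Δ_0) = 78
Natural end conditions: M_0 = M_2 = 0.
Solving the tridiagonal system: M_0 = 0, M_1 = 39/2, M_2 = 0.
On [0, 1], s'(t) = b_1 + 2c_1·t + 3d_1·t² with b_1 = Δ_1 - h_1(2M_1 + M_2)/6 = -5/2, c_1 = M_1/2 = 39/4, d_1 = (M_2 - M_1)/(6h_1) = -13/4. So s'(0) = -5/2.

-2.5000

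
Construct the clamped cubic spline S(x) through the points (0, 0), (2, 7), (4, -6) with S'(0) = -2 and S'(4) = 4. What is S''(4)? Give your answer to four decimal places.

24.7500

Put M_i = S'' at the i-th knot. Here h = (2, 2) and Δ = (7/2, -13/2), so the interior equations h_(i-1)·M_(i-1) + 2(h_(i-1)+h_i)·M_i + h_i·M_(i+1) = 6(Δ_i − Δ_(i-1)) read
  2·M_0 + 8·M_1 + 2·M_2 = 6(Δ_1 - Δ_0) = -60
Clamped end conditions give two more equations: 2h_0·M_0 + h_0·M_1 = 6(Δ_0 - S'(0)) = 33 and h_1·M_1 + 2h_1·M_2 = 6(S'(4) - Δ_1) = 63.
Solving: M_0 = 69/4, M_1 = -18, M_2 = 99/4.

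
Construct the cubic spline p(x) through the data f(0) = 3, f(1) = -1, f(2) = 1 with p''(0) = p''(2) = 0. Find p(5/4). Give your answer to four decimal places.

-0.9922

Let σ_i = p''(x_i). Step sizes h_i = 1, 1; slopes of the chords Δ_i = (y_(i+1) - y_i)/h_i = -4, 2.
  1·σ_0 + 4·σ_1 + 1·σ_2 = 6(Δ_1 - Δ_0) = 36
Natural end conditions: σ_0 = σ_2 = 0.
Hence σ_0 = 0, σ_1 = 9, σ_2 = 0.
On [1, 2], p(x) = -1 - 1·(x - 1) + 9/2·(x - 1)² - 3/2·(x - 1)³.
With (x - 1) = 1/4: p(5/4) = -127/128.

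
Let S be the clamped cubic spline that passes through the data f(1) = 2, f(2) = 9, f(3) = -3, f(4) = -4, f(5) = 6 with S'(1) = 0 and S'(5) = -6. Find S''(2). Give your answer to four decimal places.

-44.5714

Put m_i = S'' at the i-th knot. Here h = (1, 1, 1, 1) and Δ = (7, -12, -1, 10), so the interior equations h_(i-1)·m_(i-1) + 2(h_(i-1)+h_i)·m_i + h_i·m_(i+1) = 6(Δ_i − Δ_(i-1)) read
  1·m_0 + 4·m_1 + 1·m_2 = 6(Δ_1 - Δ_0) = -114
  1·m_1 + 4·m_2 + 1·m_3 = 6(Δ_2 - Δ_1) = 66
  1·m_2 + 4·m_3 + 1·m_4 = 6(Δ_3 - Δ_2) = 66
Clamped end conditions give two more equations: 2h_0·m_0 + h_0·m_1 = 6(Δ_0 - S'(1)) = 42 and h_3·m_3 + 2h_3·m_4 = 6(S'(5) - Δ_3) = -96.
Solving: m_0 = 303/7, m_1 = -312/7, m_2 = 21, m_3 = 186/7, m_4 = -429/7.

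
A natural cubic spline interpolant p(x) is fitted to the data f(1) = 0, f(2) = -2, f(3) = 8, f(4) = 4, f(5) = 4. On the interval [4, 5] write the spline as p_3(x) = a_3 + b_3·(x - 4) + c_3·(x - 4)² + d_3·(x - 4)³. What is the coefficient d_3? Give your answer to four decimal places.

-2.2857

Put σ_i = p'' at the i-th knot. Here h = (1, 1, 1, 1) and Δ = (-2, 10, -4, 0), so the interior equations h_(i-1)·σ_(i-1) + 2(h_(i-1)+h_i)·σ_i + h_i·σ_(i+1) = 6(Δ_i − Δ_(i-1)) read
  1·σ_0 + 4·σ_1 + 1·σ_2 = 6(Δ_1 - Δ_0) = 72
  1·σ_1 + 4·σ_2 + 1·σ_3 = 6(Δ_2 - Δ_1) = -84
  1·σ_2 + 4·σ_3 + 1·σ_4 = 6(Δ_3 - Δ_2) = 24
Natural end conditions: σ_0 = σ_4 = 0.
Solving the tridiagonal system: σ_0 = 0, σ_1 = 180/7, σ_2 = -216/7, σ_3 = 96/7, σ_4 = 0.
On [4, 5], with p_3(x) = a_3 + b_3·(x - 4) + c_3·(x - 4)² + d_3·(x - 4)³: c_3 = σ_3/2 = 48/7, d_3 = (σ_4 - σ_3)/(6h_3) = -16/7, b_3 = Δ_3 - h_3(2σ_3 + σ_4)/6 = -32/7.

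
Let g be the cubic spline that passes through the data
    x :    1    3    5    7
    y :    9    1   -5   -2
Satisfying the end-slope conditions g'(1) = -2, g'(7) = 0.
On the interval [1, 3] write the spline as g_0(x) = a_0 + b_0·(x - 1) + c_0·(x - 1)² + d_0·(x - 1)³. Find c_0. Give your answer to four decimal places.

-1.6167

Write m_i for g''(x_i). With h_i = 2, 2, 2 and divided differences Δ_i = -4, -3, 3/2, the continuity of g' gives the tridiagonal system
  2·m_0 + 8·m_1 + 2·m_2 = 6(Δ_1 - Δ_0) = 6
  2·m_1 + 8·m_2 + 2·m_3 = 6(Δ_2 - Δ_1) = 27
Clamped end conditions give two more equations: 2h_0·m_0 + h_0·m_1 = 6(Δ_0 - g'(1)) = -12 and h_2·m_2 + 2h_2·m_3 = 6(g'(7) - Δ_2) = -9.
Solving: m_0 = -97/30, m_1 = 7/15, m_2 = 131/30, m_3 = -133/30.
On [1, 3], with g_0(x) = a_0 + b_0·(x - 1) + c_0·(x - 1)² + d_0·(x - 1)³: c_0 = m_0/2 = -97/60, d_0 = (m_1 - m_0)/(6h_0) = 37/120, b_0 = Δ_0 - h_0(2m_0 + m_1)/6 = -2.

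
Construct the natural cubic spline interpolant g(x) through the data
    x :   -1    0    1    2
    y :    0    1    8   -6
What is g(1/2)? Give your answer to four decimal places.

5.6250

Write m_i for g''(x_i). With h_i = 1, 1, 1 and divided differences Δ_i = 1, 7, -14, the continuity of g' gives the tridiagonal system
  1·m_0 + 4·m_1 + 1·m_2 = 6(Δ_1 - Δ_0) = 36
  1·m_1 + 4·m_2 + 1·m_3 = 6(Δ_2 - Δ_1) = -126
Natural end conditions: m_0 = m_3 = 0.
Solving: m_0 = 0, m_1 = 18, m_2 = -36, m_3 = 0.
On [0, 1], g(x) = 1 + 7·x + 9·x² - 9·x³.
With x = 1/2: g(1/2) = 45/8.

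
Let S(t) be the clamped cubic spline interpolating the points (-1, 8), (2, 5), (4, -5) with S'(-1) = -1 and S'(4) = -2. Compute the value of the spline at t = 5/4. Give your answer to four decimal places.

7.1422

Put M_i = S'' at the i-th knot. Here h = (3, 2) and Δ = (-1, -5), so the interior equations h_(i-1)·M_(i-1) + 2(h_(i-1)+h_i)·M_i + h_i·M_(i+1) = 6(Δ_i − Δ_(i-1)) read
  3·M_0 + 10·M_1 + 2·M_2 = 6(Δ_1 - Δ_0) = -24
Clamped end conditions give two more equations: 2h_0·M_0 + h_0·M_1 = 6(Δ_0 - S'(-1)) = 0 and h_1·M_1 + 2h_1·M_2 = 6(S'(4) - Δ_1) = 18.
Solving: M_0 = 11/5, M_1 = -22/5, M_2 = 67/10.
On [-1, 2], S(t) = 8 - 1·(t + 1) + 11/10·(t + 1)² - 11/30·(t + 1)³.
With (t + 1) = 9/4: S(5/4) = 4571/640.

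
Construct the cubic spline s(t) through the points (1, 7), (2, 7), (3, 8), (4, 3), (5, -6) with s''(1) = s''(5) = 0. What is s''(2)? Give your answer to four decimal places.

3.7500

With m_i denoting the second derivative at x_i, h_i = 1, 1, 1, 1, and Δ_i = (y_(i+1) − y_i)/h_i = 0, 1, -5, -9:
  1·m_0 + 4·m_1 + 1·m_2 = 6(Δ_1 - Δ_0) = 6
  1·m_1 + 4·m_2 + 1·m_3 = 6(Δ_2 - Δ_1) = -36
  1·m_2 + 4·m_3 + 1·m_4 = 6(Δ_3 - Δ_2) = -24
Natural end conditions: m_0 = m_4 = 0.
Hence m_0 = 0, m_1 = 15/4, m_2 = -9, m_3 = -15/4, m_4 = 0.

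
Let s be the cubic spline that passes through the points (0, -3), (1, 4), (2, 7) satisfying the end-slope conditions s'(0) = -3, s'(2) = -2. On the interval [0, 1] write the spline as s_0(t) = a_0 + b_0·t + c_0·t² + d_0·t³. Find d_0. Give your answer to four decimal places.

-8.2500

Write M_i for s''(x_i). With h_i = 1, 1 and divided differences Δ_i = 7, 3, the continuity of s' gives the tridiagonal system
  1·M_0 + 4·M_1 + 1·M_2 = 6(Δ_1 - Δ_0) = -24
Clamped end conditions give two more equations: 2h_0·M_0 + h_0·M_1 = 6(Δ_0 - s'(0)) = 60 and h_1·M_1 + 2h_1·M_2 = 6(s'(2) - Δ_1) = -30.
Forward elimination and back-substitution give M_0 = 73/2, M_1 = -13, M_2 = -17/2.
On [0, 1], with s_0(t) = a_0 + b_0·t + c_0·t² + d_0·t³: c_0 = M_0/2 = 73/4, d_0 = (M_1 - M_0)/(6h_0) = -33/4, b_0 = Δ_0 - h_0(2M_0 + M_1)/6 = -3.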